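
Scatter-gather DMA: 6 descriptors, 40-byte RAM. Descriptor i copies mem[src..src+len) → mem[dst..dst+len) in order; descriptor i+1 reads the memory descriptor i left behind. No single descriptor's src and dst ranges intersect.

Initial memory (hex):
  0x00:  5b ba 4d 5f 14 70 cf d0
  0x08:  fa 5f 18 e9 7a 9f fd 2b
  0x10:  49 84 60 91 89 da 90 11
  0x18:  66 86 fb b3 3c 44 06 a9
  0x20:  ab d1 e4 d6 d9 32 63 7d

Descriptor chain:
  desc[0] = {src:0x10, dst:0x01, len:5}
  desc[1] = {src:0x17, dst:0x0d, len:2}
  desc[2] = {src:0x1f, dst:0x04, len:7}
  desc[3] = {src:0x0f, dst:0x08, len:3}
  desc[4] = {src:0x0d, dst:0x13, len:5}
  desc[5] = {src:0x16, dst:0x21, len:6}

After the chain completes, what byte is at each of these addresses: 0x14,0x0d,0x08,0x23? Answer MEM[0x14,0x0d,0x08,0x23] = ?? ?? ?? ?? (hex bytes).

MEM[0x14,0x0d,0x08,0x23] = 66 11 2b 66

D0: mem[0x01..0x05] <- [49 84 60 91 89]
D1: mem[0x0d..0x0e] <- [11 66]
D2: mem[0x04..0x0a] <- [a9 ab d1 e4 d6 d9 32]
D3: mem[0x08..0x0a] <- [2b 49 84]
D4: mem[0x13..0x17] <- [11 66 2b 49 84]
D5: mem[0x21..0x26] <- [49 84 66 86 fb b3]
query mem[0x14]=0x66, mem[0x0d]=0x11, mem[0x08]=0x2b, mem[0x23]=0x66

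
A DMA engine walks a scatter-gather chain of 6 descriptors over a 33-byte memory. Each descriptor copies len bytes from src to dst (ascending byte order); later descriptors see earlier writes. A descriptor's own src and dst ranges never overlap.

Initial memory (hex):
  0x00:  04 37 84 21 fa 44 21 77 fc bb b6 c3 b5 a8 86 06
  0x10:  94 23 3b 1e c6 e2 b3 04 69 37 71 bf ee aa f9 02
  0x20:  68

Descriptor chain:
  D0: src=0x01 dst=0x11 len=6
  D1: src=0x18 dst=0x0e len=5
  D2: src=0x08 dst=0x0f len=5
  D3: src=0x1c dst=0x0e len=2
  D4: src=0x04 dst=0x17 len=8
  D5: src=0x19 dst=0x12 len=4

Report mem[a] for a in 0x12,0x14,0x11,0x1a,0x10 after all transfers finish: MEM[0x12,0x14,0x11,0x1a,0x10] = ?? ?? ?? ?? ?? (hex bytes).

MEM[0x12,0x14,0x11,0x1a,0x10] = 21 fc b6 77 bb

#0 dst[0x11+6] := {0x37,0x84,0x21,0xfa,0x44,0x21}
#1 dst[0x0e+5] := {0x69,0x37,0x71,0xbf,0xee}
#2 dst[0x0f+5] := {0xfc,0xbb,0xb6,0xc3,0xb5}
#3 dst[0x0e+2] := {0xee,0xaa}
#4 dst[0x17+8] := {0xfa,0x44,0x21,0x77,0xfc,0xbb,0xb6,0xc3}
#5 dst[0x12+4] := {0x21,0x77,0xfc,0xbb}
query mem[0x12]=0x21, mem[0x14]=0xfc, mem[0x11]=0xb6, mem[0x1a]=0x77, mem[0x10]=0xbb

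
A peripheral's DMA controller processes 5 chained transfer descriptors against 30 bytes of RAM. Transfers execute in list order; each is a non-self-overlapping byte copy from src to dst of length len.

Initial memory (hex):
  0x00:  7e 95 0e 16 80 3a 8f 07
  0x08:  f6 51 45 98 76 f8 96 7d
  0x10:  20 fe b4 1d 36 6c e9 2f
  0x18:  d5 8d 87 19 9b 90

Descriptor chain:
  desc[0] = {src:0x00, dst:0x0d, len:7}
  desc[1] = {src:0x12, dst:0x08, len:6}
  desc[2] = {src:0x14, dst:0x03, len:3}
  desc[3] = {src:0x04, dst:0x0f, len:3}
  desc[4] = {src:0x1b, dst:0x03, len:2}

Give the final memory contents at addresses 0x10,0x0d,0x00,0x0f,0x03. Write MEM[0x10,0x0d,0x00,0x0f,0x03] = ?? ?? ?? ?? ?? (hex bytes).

  after D0: wrote 7B at 0x0d = 7e950e16803a8f
  after D1: wrote 6B at 0x08 = 3a8f366ce92f
  after D2: wrote 3B at 0x03 = 366ce9
  after D3: wrote 3B at 0x0f = 6ce98f
  after D4: wrote 2B at 0x03 = 199b
query mem[0x10]=0xe9, mem[0x0d]=0x2f, mem[0x00]=0x7e, mem[0x0f]=0x6c, mem[0x03]=0x19

MEM[0x10,0x0d,0x00,0x0f,0x03] = e9 2f 7e 6c 19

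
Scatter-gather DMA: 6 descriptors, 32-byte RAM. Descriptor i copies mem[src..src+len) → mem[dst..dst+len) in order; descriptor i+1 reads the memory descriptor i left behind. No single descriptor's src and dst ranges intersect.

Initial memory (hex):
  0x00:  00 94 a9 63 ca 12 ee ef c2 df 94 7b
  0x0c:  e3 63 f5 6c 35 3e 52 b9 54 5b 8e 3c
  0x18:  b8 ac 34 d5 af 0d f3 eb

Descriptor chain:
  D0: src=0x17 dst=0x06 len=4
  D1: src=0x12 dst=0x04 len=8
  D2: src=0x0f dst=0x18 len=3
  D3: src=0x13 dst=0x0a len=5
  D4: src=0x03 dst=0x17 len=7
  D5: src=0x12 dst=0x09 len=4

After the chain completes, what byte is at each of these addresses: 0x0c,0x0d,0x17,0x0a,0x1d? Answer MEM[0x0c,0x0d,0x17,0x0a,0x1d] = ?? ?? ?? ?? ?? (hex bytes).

D0: mem[0x06..0x09] <- [3c b8 ac 34]
D1: mem[0x04..0x0b] <- [52 b9 54 5b 8e 3c b8 ac]
D2: mem[0x18..0x1a] <- [6c 35 3e]
D3: mem[0x0a..0x0e] <- [b9 54 5b 8e 3c]
D4: mem[0x17..0x1d] <- [63 52 b9 54 5b 8e 3c]
D5: mem[0x09..0x0c] <- [52 b9 54 5b]
query mem[0x0c]=0x5b, mem[0x0d]=0x8e, mem[0x17]=0x63, mem[0x0a]=0xb9, mem[0x1d]=0x3c

MEM[0x0c,0x0d,0x17,0x0a,0x1d] = 5b 8e 63 b9 3c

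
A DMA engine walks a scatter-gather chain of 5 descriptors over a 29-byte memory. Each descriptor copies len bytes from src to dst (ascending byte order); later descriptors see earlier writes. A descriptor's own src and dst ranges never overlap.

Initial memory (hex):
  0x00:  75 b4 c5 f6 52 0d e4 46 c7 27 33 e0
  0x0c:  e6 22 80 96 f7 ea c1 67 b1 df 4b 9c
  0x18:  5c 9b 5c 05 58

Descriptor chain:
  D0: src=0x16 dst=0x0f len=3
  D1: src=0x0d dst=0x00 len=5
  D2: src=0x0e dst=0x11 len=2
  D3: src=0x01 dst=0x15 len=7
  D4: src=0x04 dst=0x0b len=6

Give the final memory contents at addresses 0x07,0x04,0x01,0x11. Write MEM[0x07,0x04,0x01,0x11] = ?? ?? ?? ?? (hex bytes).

MEM[0x07,0x04,0x01,0x11] = 46 5c 80 80

[0] 0x16->0x0f len=3 : 4b 9c 5c
[1] 0x0d->0x00 len=5 : 22 80 4b 9c 5c
[2] 0x0e->0x11 len=2 : 80 4b
[3] 0x01->0x15 len=7 : 80 4b 9c 5c 0d e4 46
[4] 0x04->0x0b len=6 : 5c 0d e4 46 c7 27
query mem[0x07]=0x46, mem[0x04]=0x5c, mem[0x01]=0x80, mem[0x11]=0x80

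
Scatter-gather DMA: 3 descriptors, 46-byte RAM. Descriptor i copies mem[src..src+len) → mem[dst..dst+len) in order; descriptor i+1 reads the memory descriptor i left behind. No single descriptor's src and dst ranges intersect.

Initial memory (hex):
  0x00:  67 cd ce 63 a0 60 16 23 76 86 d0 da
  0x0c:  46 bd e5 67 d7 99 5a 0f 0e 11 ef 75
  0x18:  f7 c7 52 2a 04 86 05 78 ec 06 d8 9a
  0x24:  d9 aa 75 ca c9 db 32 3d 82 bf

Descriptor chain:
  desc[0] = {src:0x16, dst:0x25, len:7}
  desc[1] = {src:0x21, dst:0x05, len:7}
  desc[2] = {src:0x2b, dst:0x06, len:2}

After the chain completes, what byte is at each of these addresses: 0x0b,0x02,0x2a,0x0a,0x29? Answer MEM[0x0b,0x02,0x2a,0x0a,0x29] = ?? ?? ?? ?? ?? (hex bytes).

#0 dst[0x25+7] := {0xef,0x75,0xf7,0xc7,0x52,0x2a,0x04}
#1 dst[0x05+7] := {0x06,0xd8,0x9a,0xd9,0xef,0x75,0xf7}
#2 dst[0x06+2] := {0x04,0x82}
query mem[0x0b]=0xf7, mem[0x02]=0xce, mem[0x2a]=0x2a, mem[0x0a]=0x75, mem[0x29]=0x52

MEM[0x0b,0x02,0x2a,0x0a,0x29] = f7 ce 2a 75 52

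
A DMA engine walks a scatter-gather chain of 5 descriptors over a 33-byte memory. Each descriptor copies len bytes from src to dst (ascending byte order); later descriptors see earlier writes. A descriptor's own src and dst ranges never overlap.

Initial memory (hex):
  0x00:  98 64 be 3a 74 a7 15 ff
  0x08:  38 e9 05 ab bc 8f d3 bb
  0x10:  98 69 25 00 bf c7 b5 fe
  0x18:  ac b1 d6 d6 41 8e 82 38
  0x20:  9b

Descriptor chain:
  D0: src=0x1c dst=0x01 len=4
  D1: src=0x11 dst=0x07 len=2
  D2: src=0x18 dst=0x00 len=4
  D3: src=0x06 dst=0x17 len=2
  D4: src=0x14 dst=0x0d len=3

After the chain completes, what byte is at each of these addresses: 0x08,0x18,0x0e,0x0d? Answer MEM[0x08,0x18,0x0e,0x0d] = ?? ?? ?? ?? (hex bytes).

[0] 0x1c->0x01 len=4 : 41 8e 82 38
[1] 0x11->0x07 len=2 : 69 25
[2] 0x18->0x00 len=4 : ac b1 d6 d6
[3] 0x06->0x17 len=2 : 15 69
[4] 0x14->0x0d len=3 : bf c7 b5
query mem[0x08]=0x25, mem[0x18]=0x69, mem[0x0e]=0xc7, mem[0x0d]=0xbf

MEM[0x08,0x18,0x0e,0x0d] = 25 69 c7 bf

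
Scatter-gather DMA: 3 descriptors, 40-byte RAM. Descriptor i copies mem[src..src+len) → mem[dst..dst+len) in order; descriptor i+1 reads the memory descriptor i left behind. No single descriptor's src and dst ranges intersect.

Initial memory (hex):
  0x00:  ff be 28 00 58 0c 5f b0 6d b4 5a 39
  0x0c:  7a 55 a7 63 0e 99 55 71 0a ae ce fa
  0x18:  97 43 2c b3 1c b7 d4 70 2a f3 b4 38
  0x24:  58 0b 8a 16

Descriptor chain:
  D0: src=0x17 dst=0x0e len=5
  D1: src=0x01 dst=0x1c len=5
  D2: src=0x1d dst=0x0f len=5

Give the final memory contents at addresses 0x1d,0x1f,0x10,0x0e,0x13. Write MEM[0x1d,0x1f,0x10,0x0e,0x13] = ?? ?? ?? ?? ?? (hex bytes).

MEM[0x1d,0x1f,0x10,0x0e,0x13] = 28 58 00 fa f3

#0 dst[0x0e+5] := {0xfa,0x97,0x43,0x2c,0xb3}
#1 dst[0x1c+5] := {0xbe,0x28,0x00,0x58,0x0c}
#2 dst[0x0f+5] := {0x28,0x00,0x58,0x0c,0xf3}
query mem[0x1d]=0x28, mem[0x1f]=0x58, mem[0x10]=0x00, mem[0x0e]=0xfa, mem[0x13]=0xf3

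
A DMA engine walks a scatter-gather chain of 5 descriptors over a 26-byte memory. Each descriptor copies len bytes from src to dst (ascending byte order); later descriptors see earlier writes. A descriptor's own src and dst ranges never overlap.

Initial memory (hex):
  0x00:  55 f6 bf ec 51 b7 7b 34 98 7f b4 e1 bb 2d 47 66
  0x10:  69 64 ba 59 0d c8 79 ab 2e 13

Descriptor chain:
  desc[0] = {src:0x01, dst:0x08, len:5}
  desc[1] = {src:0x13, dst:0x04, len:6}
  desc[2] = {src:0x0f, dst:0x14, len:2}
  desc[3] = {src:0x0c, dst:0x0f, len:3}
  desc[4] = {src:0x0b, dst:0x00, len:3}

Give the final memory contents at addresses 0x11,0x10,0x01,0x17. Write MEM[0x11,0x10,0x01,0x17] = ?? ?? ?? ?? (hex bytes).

[0] 0x01->0x08 len=5 : f6 bf ec 51 b7
[1] 0x13->0x04 len=6 : 59 0d c8 79 ab 2e
[2] 0x0f->0x14 len=2 : 66 69
[3] 0x0c->0x0f len=3 : b7 2d 47
[4] 0x0b->0x00 len=3 : 51 b7 2d
query mem[0x11]=0x47, mem[0x10]=0x2d, mem[0x01]=0xb7, mem[0x17]=0xab

MEM[0x11,0x10,0x01,0x17] = 47 2d b7 ab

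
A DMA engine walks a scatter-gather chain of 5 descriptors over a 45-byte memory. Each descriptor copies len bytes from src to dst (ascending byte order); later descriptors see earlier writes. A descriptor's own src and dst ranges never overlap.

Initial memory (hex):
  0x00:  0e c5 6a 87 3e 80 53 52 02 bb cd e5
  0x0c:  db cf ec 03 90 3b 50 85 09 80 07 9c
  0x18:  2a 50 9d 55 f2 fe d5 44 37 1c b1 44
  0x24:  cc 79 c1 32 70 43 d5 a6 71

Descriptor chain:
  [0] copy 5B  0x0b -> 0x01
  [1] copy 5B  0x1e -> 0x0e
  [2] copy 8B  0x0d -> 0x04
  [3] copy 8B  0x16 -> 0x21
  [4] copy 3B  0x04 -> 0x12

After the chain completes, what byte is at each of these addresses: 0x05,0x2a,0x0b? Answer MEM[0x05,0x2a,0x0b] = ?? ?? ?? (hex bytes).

  after D0: wrote 5B at 0x01 = e5dbcfec03
  after D1: wrote 5B at 0x0e = d544371cb1
  after D2: wrote 8B at 0x04 = cfd544371cb18509
  after D3: wrote 8B at 0x21 = 079c2a509d55f2fe
  after D4: wrote 3B at 0x12 = cfd544
query mem[0x05]=0xd5, mem[0x2a]=0xd5, mem[0x0b]=0x09

MEM[0x05,0x2a,0x0b] = d5 d5 09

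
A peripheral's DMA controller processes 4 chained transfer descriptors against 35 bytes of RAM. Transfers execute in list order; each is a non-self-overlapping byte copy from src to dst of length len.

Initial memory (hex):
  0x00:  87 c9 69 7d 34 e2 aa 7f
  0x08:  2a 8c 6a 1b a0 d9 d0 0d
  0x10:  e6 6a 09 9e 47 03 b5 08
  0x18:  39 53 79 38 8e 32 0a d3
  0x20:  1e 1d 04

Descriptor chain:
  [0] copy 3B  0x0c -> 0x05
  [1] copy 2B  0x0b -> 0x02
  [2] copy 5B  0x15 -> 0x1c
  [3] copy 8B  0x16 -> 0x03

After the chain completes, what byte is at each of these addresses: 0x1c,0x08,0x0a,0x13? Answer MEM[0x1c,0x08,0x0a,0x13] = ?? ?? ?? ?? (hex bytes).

MEM[0x1c,0x08,0x0a,0x13] = 03 38 b5 9e

  after D0: wrote 3B at 0x05 = a0d9d0
  after D1: wrote 2B at 0x02 = 1ba0
  after D2: wrote 5B at 0x1c = 03b5083953
  after D3: wrote 8B at 0x03 = b5083953793803b5
query mem[0x1c]=0x03, mem[0x08]=0x38, mem[0x0a]=0xb5, mem[0x13]=0x9e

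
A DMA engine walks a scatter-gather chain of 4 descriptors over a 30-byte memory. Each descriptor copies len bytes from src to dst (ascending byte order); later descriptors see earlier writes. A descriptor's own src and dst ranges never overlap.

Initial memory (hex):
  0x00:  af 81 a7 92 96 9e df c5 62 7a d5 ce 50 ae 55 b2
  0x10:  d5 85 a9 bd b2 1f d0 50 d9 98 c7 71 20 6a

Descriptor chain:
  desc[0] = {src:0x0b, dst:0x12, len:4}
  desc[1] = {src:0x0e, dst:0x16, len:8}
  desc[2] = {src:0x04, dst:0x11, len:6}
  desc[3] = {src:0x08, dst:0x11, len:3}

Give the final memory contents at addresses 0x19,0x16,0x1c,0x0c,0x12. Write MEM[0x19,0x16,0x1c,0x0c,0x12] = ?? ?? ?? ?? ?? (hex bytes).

D0: mem[0x12..0x15] <- [ce 50 ae 55]
D1: mem[0x16..0x1d] <- [55 b2 d5 85 ce 50 ae 55]
D2: mem[0x11..0x16] <- [96 9e df c5 62 7a]
D3: mem[0x11..0x13] <- [62 7a d5]
query mem[0x19]=0x85, mem[0x16]=0x7a, mem[0x1c]=0xae, mem[0x0c]=0x50, mem[0x12]=0x7a

MEM[0x19,0x16,0x1c,0x0c,0x12] = 85 7a ae 50 7a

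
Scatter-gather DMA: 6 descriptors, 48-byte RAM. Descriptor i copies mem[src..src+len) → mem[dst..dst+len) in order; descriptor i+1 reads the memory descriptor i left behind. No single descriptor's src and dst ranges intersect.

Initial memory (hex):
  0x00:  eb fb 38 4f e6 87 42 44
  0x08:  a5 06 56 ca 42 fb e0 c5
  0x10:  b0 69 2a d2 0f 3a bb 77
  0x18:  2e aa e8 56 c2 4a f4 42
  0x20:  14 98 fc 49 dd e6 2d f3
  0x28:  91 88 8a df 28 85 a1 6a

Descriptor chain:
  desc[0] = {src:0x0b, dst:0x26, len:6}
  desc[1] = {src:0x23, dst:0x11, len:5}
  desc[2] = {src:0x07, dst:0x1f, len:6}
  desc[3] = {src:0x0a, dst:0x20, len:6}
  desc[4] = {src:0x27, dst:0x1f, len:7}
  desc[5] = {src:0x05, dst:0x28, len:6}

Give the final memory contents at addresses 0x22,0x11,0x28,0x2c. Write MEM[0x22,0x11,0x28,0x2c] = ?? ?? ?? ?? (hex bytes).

MEM[0x22,0x11,0x28,0x2c] = c5 49 87 06

  after D0: wrote 6B at 0x26 = ca42fbe0c5b0
  after D1: wrote 5B at 0x11 = 49dde6ca42
  after D2: wrote 6B at 0x1f = 44a50656ca42
  after D3: wrote 6B at 0x20 = 56ca42fbe0c5
  after D4: wrote 7B at 0x1f = 42fbe0c5b02885
  after D5: wrote 6B at 0x28 = 874244a50656
query mem[0x22]=0xc5, mem[0x11]=0x49, mem[0x28]=0x87, mem[0x2c]=0x06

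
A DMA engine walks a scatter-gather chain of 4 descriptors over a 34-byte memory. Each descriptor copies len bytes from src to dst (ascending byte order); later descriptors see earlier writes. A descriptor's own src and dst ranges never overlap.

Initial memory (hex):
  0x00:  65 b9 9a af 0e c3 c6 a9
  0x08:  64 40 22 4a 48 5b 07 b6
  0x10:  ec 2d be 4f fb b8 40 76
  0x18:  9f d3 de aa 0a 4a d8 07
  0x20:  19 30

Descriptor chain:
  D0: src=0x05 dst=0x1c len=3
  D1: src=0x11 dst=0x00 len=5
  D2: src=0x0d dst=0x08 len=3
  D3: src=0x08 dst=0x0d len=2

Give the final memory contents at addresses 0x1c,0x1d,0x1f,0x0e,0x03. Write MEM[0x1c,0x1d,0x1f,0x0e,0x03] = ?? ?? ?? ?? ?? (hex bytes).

MEM[0x1c,0x1d,0x1f,0x0e,0x03] = c3 c6 07 07 fb

#0 dst[0x1c+3] := {0xc3,0xc6,0xa9}
#1 dst[0x00+5] := {0x2d,0xbe,0x4f,0xfb,0xb8}
#2 dst[0x08+3] := {0x5b,0x07,0xb6}
#3 dst[0x0d+2] := {0x5b,0x07}
query mem[0x1c]=0xc3, mem[0x1d]=0xc6, mem[0x1f]=0x07, mem[0x0e]=0x07, mem[0x03]=0xfb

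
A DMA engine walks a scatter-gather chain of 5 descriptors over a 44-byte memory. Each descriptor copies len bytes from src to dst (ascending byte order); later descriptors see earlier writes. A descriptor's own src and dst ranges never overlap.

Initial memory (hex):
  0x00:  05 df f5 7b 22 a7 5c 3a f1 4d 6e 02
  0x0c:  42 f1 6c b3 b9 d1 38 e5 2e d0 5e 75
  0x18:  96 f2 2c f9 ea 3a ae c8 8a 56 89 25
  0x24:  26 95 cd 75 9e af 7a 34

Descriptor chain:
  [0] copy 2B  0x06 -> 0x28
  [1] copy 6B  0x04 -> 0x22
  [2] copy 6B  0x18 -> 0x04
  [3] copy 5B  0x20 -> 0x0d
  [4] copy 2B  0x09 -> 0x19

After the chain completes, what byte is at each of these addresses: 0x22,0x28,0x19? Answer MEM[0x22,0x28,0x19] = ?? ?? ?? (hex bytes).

  after D0: wrote 2B at 0x28 = 5c3a
  after D1: wrote 6B at 0x22 = 22a75c3af14d
  after D2: wrote 6B at 0x04 = 96f22cf9ea3a
  after D3: wrote 5B at 0x0d = 8a5622a75c
  after D4: wrote 2B at 0x19 = 3a6e
query mem[0x22]=0x22, mem[0x28]=0x5c, mem[0x19]=0x3a

MEM[0x22,0x28,0x19] = 22 5c 3a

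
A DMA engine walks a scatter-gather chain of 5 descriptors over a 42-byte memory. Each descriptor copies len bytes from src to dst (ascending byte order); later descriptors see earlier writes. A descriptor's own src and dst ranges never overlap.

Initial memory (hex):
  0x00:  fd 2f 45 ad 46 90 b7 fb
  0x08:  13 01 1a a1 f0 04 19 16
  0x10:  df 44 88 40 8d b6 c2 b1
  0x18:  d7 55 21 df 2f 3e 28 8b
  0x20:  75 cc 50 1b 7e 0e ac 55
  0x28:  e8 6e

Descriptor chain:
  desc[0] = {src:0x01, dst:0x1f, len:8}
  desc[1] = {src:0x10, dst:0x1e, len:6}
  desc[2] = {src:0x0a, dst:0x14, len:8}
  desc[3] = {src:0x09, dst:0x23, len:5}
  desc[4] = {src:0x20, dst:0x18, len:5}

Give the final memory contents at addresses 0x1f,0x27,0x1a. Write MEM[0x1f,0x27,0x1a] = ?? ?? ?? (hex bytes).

MEM[0x1f,0x27,0x1a] = 44 04 8d

  after D0: wrote 8B at 0x1f = 2f45ad4690b7fb13
  after D1: wrote 6B at 0x1e = df4488408db6
  after D2: wrote 8B at 0x14 = 1aa1f0041916df44
  after D3: wrote 5B at 0x23 = 011aa1f004
  after D4: wrote 5B at 0x18 = 88408d011a
query mem[0x1f]=0x44, mem[0x27]=0x04, mem[0x1a]=0x8d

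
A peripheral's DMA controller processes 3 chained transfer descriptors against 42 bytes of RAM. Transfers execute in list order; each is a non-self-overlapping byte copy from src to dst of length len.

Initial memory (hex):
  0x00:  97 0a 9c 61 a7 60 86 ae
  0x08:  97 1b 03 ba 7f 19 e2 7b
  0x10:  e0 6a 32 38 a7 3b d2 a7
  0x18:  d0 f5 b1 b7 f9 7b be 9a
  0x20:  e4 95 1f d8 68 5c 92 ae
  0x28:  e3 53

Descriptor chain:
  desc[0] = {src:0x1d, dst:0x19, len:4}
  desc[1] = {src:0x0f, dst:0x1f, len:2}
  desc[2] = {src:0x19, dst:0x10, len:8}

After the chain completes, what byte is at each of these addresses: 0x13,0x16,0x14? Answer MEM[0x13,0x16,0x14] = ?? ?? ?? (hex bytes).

#0 dst[0x19+4] := {0x7b,0xbe,0x9a,0xe4}
#1 dst[0x1f+2] := {0x7b,0xe0}
#2 dst[0x10+8] := {0x7b,0xbe,0x9a,0xe4,0x7b,0xbe,0x7b,0xe0}
query mem[0x13]=0xe4, mem[0x16]=0x7b, mem[0x14]=0x7b

MEM[0x13,0x16,0x14] = e4 7b 7b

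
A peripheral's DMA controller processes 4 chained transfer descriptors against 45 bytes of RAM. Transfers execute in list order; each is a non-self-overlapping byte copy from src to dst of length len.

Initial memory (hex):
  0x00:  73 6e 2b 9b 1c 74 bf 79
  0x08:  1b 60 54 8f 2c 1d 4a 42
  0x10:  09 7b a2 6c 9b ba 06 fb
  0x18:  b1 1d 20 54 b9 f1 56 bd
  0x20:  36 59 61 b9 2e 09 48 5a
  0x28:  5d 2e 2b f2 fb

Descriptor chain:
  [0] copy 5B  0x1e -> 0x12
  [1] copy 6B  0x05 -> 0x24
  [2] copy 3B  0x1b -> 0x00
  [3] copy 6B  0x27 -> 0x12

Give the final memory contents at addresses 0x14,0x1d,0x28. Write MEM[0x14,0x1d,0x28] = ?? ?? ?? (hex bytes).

[0] 0x1e->0x12 len=5 : 56 bd 36 59 61
[1] 0x05->0x24 len=6 : 74 bf 79 1b 60 54
[2] 0x1b->0x00 len=3 : 54 b9 f1
[3] 0x27->0x12 len=6 : 1b 60 54 2b f2 fb
query mem[0x14]=0x54, mem[0x1d]=0xf1, mem[0x28]=0x60

MEM[0x14,0x1d,0x28] = 54 f1 60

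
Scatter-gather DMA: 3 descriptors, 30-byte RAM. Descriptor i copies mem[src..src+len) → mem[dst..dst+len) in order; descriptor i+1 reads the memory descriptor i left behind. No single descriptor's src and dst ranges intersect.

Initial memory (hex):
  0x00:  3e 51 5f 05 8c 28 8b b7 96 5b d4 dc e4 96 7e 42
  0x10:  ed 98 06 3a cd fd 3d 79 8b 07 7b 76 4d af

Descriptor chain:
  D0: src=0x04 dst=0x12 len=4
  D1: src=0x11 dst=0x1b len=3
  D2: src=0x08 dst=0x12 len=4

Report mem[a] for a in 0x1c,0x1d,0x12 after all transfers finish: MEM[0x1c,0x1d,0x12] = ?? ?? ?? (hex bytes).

MEM[0x1c,0x1d,0x12] = 8c 28 96

[0] 0x04->0x12 len=4 : 8c 28 8b b7
[1] 0x11->0x1b len=3 : 98 8c 28
[2] 0x08->0x12 len=4 : 96 5b d4 dc
query mem[0x1c]=0x8c, mem[0x1d]=0x28, mem[0x12]=0x96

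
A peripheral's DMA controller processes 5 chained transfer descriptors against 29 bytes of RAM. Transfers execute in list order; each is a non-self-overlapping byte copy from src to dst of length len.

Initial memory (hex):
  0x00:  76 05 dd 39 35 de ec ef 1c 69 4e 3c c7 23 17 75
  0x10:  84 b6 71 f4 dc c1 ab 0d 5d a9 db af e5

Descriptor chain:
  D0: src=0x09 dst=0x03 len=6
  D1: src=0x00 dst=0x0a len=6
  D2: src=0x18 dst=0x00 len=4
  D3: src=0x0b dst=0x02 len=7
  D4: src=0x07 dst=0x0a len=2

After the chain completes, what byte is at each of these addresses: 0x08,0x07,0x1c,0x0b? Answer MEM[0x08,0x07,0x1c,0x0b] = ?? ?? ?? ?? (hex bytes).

  after D0: wrote 6B at 0x03 = 694e3cc72317
  after D1: wrote 6B at 0x0a = 7605dd694e3c
  after D2: wrote 4B at 0x00 = 5da9dbaf
  after D3: wrote 7B at 0x02 = 05dd694e3c84b6
  after D4: wrote 2B at 0x0a = 84b6
query mem[0x08]=0xb6, mem[0x07]=0x84, mem[0x1c]=0xe5, mem[0x0b]=0xb6

MEM[0x08,0x07,0x1c,0x0b] = b6 84 e5 b6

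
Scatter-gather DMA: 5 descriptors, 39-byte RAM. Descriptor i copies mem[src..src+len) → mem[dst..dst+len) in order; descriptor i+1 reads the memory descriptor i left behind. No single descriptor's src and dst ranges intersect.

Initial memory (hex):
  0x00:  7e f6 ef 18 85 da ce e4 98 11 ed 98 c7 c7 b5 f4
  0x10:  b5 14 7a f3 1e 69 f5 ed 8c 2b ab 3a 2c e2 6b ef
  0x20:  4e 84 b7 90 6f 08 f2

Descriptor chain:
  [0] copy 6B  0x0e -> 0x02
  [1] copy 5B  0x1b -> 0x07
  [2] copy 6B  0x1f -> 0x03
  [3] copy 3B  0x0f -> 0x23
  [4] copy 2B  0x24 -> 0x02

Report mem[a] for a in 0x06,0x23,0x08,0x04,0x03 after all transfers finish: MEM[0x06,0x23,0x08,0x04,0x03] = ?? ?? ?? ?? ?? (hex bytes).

[0] 0x0e->0x02 len=6 : b5 f4 b5 14 7a f3
[1] 0x1b->0x07 len=5 : 3a 2c e2 6b ef
[2] 0x1f->0x03 len=6 : ef 4e 84 b7 90 6f
[3] 0x0f->0x23 len=3 : f4 b5 14
[4] 0x24->0x02 len=2 : b5 14
query mem[0x06]=0xb7, mem[0x23]=0xf4, mem[0x08]=0x6f, mem[0x04]=0x4e, mem[0x03]=0x14

MEM[0x06,0x23,0x08,0x04,0x03] = b7 f4 6f 4e 14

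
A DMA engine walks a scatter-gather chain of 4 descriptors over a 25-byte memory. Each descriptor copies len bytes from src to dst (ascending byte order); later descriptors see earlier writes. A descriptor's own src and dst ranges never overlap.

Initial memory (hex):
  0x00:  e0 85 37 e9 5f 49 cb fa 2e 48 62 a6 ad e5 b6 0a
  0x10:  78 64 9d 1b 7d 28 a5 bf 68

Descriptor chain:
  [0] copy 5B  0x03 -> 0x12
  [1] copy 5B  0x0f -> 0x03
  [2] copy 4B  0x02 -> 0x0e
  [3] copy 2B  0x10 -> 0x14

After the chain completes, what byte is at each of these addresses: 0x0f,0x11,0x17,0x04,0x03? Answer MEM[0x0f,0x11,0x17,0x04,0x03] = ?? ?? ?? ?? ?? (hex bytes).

D0: mem[0x12..0x16] <- [e9 5f 49 cb fa]
D1: mem[0x03..0x07] <- [0a 78 64 e9 5f]
D2: mem[0x0e..0x11] <- [37 0a 78 64]
D3: mem[0x14..0x15] <- [78 64]
query mem[0x0f]=0x0a, mem[0x11]=0x64, mem[0x17]=0xbf, mem[0x04]=0x78, mem[0x03]=0x0a

MEM[0x0f,0x11,0x17,0x04,0x03] = 0a 64 bf 78 0a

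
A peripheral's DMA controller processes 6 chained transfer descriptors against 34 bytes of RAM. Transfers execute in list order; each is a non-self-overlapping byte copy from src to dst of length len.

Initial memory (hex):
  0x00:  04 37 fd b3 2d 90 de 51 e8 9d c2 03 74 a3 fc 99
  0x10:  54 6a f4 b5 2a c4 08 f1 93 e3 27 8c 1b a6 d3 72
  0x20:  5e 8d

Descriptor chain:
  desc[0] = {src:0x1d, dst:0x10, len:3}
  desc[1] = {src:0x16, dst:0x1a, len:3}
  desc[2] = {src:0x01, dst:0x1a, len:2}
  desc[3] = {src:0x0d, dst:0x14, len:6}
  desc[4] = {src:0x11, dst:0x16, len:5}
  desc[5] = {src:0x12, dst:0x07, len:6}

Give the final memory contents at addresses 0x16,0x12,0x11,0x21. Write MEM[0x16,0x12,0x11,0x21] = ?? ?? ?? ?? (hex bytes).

MEM[0x16,0x12,0x11,0x21] = d3 72 d3 8d

  after D0: wrote 3B at 0x10 = a6d372
  after D1: wrote 3B at 0x1a = 08f193
  after D2: wrote 2B at 0x1a = 37fd
  after D3: wrote 6B at 0x14 = a3fc99a6d372
  after D4: wrote 5B at 0x16 = d372b5a3fc
  after D5: wrote 6B at 0x07 = 72b5a3fcd372
query mem[0x16]=0xd3, mem[0x12]=0x72, mem[0x11]=0xd3, mem[0x21]=0x8d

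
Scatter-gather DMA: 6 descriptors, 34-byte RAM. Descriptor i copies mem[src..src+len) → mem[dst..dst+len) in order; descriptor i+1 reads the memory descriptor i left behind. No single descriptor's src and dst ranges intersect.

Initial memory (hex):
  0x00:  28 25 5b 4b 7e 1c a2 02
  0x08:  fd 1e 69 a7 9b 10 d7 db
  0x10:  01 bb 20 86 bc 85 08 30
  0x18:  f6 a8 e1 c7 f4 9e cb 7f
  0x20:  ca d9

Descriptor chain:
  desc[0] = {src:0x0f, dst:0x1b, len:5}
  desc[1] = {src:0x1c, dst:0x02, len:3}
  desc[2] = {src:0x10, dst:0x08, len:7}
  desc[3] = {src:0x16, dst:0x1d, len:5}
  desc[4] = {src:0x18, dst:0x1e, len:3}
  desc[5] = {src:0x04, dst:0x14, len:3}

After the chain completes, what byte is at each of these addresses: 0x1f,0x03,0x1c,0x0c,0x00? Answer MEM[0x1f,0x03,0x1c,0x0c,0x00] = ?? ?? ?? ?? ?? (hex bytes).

MEM[0x1f,0x03,0x1c,0x0c,0x00] = a8 bb 01 bc 28

#0 dst[0x1b+5] := {0xdb,0x01,0xbb,0x20,0x86}
#1 dst[0x02+3] := {0x01,0xbb,0x20}
#2 dst[0x08+7] := {0x01,0xbb,0x20,0x86,0xbc,0x85,0x08}
#3 dst[0x1d+5] := {0x08,0x30,0xf6,0xa8,0xe1}
#4 dst[0x1e+3] := {0xf6,0xa8,0xe1}
#5 dst[0x14+3] := {0x20,0x1c,0xa2}
query mem[0x1f]=0xa8, mem[0x03]=0xbb, mem[0x1c]=0x01, mem[0x0c]=0xbc, mem[0x00]=0x28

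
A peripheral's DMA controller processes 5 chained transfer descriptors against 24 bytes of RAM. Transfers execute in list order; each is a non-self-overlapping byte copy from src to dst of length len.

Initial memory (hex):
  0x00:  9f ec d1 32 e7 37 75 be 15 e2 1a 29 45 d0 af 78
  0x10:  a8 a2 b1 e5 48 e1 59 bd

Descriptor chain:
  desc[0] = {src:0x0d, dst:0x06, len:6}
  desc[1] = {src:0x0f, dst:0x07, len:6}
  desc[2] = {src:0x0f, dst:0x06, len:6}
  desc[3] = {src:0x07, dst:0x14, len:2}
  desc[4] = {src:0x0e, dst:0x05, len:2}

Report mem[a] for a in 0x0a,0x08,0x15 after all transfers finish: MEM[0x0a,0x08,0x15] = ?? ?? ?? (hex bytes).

MEM[0x0a,0x08,0x15] = e5 a2 a2

D0: mem[0x06..0x0b] <- [d0 af 78 a8 a2 b1]
D1: mem[0x07..0x0c] <- [78 a8 a2 b1 e5 48]
D2: mem[0x06..0x0b] <- [78 a8 a2 b1 e5 48]
D3: mem[0x14..0x15] <- [a8 a2]
D4: mem[0x05..0x06] <- [af 78]
query mem[0x0a]=0xe5, mem[0x08]=0xa2, mem[0x15]=0xa2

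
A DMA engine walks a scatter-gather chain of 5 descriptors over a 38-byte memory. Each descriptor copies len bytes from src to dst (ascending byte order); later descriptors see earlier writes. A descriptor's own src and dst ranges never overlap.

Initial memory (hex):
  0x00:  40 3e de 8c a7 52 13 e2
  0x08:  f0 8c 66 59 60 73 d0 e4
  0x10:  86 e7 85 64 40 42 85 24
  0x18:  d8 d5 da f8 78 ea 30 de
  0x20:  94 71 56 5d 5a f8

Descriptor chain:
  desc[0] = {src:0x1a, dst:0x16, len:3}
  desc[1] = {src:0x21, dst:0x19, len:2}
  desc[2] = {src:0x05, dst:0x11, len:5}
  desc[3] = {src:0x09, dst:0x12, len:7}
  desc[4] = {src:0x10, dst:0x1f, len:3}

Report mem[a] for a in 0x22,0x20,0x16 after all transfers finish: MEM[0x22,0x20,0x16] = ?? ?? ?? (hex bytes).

  after D0: wrote 3B at 0x16 = daf878
  after D1: wrote 2B at 0x19 = 7156
  after D2: wrote 5B at 0x11 = 5213e2f08c
  after D3: wrote 7B at 0x12 = 8c66596073d0e4
  after D4: wrote 3B at 0x1f = 86528c
query mem[0x22]=0x56, mem[0x20]=0x52, mem[0x16]=0x73

MEM[0x22,0x20,0x16] = 56 52 73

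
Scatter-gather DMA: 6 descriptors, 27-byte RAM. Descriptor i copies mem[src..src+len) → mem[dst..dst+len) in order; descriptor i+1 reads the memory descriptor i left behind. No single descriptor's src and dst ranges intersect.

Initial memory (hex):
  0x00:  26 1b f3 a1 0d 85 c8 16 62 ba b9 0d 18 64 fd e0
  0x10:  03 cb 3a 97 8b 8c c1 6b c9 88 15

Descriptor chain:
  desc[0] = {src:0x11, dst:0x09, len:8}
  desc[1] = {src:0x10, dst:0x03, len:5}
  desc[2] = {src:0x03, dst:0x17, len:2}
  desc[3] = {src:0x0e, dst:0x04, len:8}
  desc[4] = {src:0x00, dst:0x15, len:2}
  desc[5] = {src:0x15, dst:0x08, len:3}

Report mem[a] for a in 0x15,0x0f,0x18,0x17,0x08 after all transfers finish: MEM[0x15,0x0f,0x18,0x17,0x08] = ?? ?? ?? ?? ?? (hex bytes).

D0: mem[0x09..0x10] <- [cb 3a 97 8b 8c c1 6b c9]
D1: mem[0x03..0x07] <- [c9 cb 3a 97 8b]
D2: mem[0x17..0x18] <- [c9 cb]
D3: mem[0x04..0x0b] <- [c1 6b c9 cb 3a 97 8b 8c]
D4: mem[0x15..0x16] <- [26 1b]
D5: mem[0x08..0x0a] <- [26 1b c9]
query mem[0x15]=0x26, mem[0x0f]=0x6b, mem[0x18]=0xcb, mem[0x17]=0xc9, mem[0x08]=0x26

MEM[0x15,0x0f,0x18,0x17,0x08] = 26 6b cb c9 26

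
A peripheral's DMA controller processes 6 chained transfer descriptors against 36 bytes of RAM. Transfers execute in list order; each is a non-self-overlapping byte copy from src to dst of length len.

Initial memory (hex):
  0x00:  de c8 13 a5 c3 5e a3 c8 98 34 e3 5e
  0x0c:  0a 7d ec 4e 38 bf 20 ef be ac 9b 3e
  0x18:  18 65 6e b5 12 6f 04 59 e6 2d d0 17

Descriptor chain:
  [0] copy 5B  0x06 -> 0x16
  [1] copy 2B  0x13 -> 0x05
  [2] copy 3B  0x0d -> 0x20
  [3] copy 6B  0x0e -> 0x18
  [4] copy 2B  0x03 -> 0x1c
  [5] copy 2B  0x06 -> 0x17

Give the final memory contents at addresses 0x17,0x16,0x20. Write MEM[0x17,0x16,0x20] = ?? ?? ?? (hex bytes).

[0] 0x06->0x16 len=5 : a3 c8 98 34 e3
[1] 0x13->0x05 len=2 : ef be
[2] 0x0d->0x20 len=3 : 7d ec 4e
[3] 0x0e->0x18 len=6 : ec 4e 38 bf 20 ef
[4] 0x03->0x1c len=2 : a5 c3
[5] 0x06->0x17 len=2 : be c8
query mem[0x17]=0xbe, mem[0x16]=0xa3, mem[0x20]=0x7d

MEM[0x17,0x16,0x20] = be a3 7d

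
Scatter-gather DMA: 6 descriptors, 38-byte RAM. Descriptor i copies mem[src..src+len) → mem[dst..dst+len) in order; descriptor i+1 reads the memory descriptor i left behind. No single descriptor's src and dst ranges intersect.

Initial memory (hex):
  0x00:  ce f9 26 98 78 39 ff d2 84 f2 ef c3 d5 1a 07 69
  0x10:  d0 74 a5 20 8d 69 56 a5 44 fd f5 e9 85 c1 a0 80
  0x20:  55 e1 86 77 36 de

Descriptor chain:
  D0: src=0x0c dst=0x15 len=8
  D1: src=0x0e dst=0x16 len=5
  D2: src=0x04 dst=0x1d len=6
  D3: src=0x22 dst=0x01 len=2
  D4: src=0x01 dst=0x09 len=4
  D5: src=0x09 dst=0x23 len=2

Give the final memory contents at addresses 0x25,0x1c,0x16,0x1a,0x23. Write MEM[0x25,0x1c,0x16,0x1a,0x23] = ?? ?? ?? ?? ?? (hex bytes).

MEM[0x25,0x1c,0x16,0x1a,0x23] = de 20 07 a5 f2

#0 dst[0x15+8] := {0xd5,0x1a,0x07,0x69,0xd0,0x74,0xa5,0x20}
#1 dst[0x16+5] := {0x07,0x69,0xd0,0x74,0xa5}
#2 dst[0x1d+6] := {0x78,0x39,0xff,0xd2,0x84,0xf2}
#3 dst[0x01+2] := {0xf2,0x77}
#4 dst[0x09+4] := {0xf2,0x77,0x98,0x78}
#5 dst[0x23+2] := {0xf2,0x77}
query mem[0x25]=0xde, mem[0x1c]=0x20, mem[0x16]=0x07, mem[0x1a]=0xa5, mem[0x23]=0xf2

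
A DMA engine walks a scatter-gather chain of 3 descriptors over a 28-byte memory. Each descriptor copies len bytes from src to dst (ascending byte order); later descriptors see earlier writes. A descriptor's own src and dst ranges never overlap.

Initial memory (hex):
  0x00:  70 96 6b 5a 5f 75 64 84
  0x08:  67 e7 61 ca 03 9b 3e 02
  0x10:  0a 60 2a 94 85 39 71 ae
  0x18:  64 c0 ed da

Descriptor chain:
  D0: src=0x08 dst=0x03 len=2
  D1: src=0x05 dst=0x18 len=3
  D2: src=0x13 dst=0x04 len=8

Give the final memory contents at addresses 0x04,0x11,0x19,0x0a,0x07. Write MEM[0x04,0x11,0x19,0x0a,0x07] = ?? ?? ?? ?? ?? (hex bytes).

MEM[0x04,0x11,0x19,0x0a,0x07] = 94 60 64 64 71

#0 dst[0x03+2] := {0x67,0xe7}
#1 dst[0x18+3] := {0x75,0x64,0x84}
#2 dst[0x04+8] := {0x94,0x85,0x39,0x71,0xae,0x75,0x64,0x84}
query mem[0x04]=0x94, mem[0x11]=0x60, mem[0x19]=0x64, mem[0x0a]=0x64, mem[0x07]=0x71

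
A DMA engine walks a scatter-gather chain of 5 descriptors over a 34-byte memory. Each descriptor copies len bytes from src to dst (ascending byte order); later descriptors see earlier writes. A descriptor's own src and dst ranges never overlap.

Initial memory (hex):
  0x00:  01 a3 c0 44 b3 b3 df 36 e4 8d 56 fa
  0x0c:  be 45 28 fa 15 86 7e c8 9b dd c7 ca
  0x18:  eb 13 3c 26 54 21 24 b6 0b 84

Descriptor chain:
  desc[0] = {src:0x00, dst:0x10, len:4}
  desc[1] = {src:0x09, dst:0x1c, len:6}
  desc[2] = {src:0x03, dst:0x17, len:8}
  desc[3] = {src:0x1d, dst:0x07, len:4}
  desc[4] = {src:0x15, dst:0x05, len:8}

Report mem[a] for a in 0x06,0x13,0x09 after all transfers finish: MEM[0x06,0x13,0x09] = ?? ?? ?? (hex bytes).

MEM[0x06,0x13,0x09] = c7 44 b3

#0 dst[0x10+4] := {0x01,0xa3,0xc0,0x44}
#1 dst[0x1c+6] := {0x8d,0x56,0xfa,0xbe,0x45,0x28}
#2 dst[0x17+8] := {0x44,0xb3,0xb3,0xdf,0x36,0xe4,0x8d,0x56}
#3 dst[0x07+4] := {0x8d,0x56,0xbe,0x45}
#4 dst[0x05+8] := {0xdd,0xc7,0x44,0xb3,0xb3,0xdf,0x36,0xe4}
query mem[0x06]=0xc7, mem[0x13]=0x44, mem[0x09]=0xb3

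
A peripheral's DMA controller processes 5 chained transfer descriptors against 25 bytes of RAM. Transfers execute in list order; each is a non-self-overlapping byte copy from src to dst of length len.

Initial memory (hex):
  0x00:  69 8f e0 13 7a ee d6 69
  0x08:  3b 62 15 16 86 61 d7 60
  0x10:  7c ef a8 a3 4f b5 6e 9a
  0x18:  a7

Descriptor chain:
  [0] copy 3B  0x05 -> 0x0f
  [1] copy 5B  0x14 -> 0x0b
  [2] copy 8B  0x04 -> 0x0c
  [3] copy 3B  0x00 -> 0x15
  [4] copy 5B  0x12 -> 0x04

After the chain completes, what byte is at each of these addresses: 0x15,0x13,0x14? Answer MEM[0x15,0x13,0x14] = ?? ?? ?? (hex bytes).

MEM[0x15,0x13,0x14] = 69 4f 4f

D0: mem[0x0f..0x11] <- [ee d6 69]
D1: mem[0x0b..0x0f] <- [4f b5 6e 9a a7]
D2: mem[0x0c..0x13] <- [7a ee d6 69 3b 62 15 4f]
D3: mem[0x15..0x17] <- [69 8f e0]
D4: mem[0x04..0x08] <- [15 4f 4f 69 8f]
query mem[0x15]=0x69, mem[0x13]=0x4f, mem[0x14]=0x4f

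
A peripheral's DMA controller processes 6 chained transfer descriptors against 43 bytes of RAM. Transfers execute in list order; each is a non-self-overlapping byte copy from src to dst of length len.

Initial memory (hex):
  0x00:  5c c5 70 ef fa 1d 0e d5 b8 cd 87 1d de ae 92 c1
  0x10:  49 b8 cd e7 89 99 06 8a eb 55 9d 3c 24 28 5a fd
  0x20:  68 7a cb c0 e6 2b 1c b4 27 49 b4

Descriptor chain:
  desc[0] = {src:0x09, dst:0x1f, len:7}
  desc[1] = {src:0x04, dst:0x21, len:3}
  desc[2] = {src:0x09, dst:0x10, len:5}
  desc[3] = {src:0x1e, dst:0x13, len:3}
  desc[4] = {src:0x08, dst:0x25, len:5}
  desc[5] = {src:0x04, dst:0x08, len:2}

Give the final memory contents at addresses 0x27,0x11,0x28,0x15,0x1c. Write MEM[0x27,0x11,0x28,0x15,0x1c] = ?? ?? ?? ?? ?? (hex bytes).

#0 dst[0x1f+7] := {0xcd,0x87,0x1d,0xde,0xae,0x92,0xc1}
#1 dst[0x21+3] := {0xfa,0x1d,0x0e}
#2 dst[0x10+5] := {0xcd,0x87,0x1d,0xde,0xae}
#3 dst[0x13+3] := {0x5a,0xcd,0x87}
#4 dst[0x25+5] := {0xb8,0xcd,0x87,0x1d,0xde}
#5 dst[0x08+2] := {0xfa,0x1d}
query mem[0x27]=0x87, mem[0x11]=0x87, mem[0x28]=0x1d, mem[0x15]=0x87, mem[0x1c]=0x24

MEM[0x27,0x11,0x28,0x15,0x1c] = 87 87 1d 87 24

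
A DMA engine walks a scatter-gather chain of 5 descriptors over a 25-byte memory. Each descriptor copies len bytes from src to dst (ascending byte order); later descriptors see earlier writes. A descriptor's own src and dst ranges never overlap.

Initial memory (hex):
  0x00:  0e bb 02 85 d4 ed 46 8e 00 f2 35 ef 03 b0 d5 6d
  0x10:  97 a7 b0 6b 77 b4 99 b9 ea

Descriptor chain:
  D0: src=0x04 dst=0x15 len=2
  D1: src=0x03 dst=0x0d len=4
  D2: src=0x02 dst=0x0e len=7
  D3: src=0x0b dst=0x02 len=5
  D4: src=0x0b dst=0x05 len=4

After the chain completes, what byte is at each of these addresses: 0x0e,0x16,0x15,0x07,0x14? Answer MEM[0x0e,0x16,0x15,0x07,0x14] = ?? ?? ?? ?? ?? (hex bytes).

D0: mem[0x15..0x16] <- [d4 ed]
D1: mem[0x0d..0x10] <- [85 d4 ed 46]
D2: mem[0x0e..0x14] <- [02 85 d4 ed 46 8e 00]
D3: mem[0x02..0x06] <- [ef 03 85 02 85]
D4: mem[0x05..0x08] <- [ef 03 85 02]
query mem[0x0e]=0x02, mem[0x16]=0xed, mem[0x15]=0xd4, mem[0x07]=0x85, mem[0x14]=0x00

MEM[0x0e,0x16,0x15,0x07,0x14] = 02 ed d4 85 00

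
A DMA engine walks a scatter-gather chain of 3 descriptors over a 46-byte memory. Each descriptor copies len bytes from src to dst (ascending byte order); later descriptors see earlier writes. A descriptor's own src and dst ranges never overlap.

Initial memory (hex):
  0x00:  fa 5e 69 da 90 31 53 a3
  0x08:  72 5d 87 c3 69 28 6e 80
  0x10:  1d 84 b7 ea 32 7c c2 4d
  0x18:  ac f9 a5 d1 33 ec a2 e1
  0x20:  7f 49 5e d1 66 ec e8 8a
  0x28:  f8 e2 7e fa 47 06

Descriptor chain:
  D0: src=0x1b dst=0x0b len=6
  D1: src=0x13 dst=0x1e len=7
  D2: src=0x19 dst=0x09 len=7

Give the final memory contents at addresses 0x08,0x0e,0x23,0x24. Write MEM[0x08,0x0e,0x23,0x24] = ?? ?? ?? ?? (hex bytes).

D0: mem[0x0b..0x10] <- [d1 33 ec a2 e1 7f]
D1: mem[0x1e..0x24] <- [ea 32 7c c2 4d ac f9]
D2: mem[0x09..0x0f] <- [f9 a5 d1 33 ec ea 32]
query mem[0x08]=0x72, mem[0x0e]=0xea, mem[0x23]=0xac, mem[0x24]=0xf9

MEM[0x08,0x0e,0x23,0x24] = 72 ea ac f9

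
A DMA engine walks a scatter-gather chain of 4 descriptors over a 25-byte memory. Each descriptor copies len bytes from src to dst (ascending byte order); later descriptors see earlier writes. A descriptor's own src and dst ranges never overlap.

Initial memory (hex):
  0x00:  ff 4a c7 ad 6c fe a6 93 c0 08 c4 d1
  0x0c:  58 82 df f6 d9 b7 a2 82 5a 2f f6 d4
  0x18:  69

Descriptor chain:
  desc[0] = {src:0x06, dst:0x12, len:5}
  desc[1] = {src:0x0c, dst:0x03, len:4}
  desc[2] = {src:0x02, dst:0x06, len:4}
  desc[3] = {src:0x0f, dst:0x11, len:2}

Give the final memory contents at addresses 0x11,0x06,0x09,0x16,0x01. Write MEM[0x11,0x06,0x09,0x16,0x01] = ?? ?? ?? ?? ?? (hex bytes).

MEM[0x11,0x06,0x09,0x16,0x01] = f6 c7 df c4 4a

#0 dst[0x12+5] := {0xa6,0x93,0xc0,0x08,0xc4}
#1 dst[0x03+4] := {0x58,0x82,0xdf,0xf6}
#2 dst[0x06+4] := {0xc7,0x58,0x82,0xdf}
#3 dst[0x11+2] := {0xf6,0xd9}
query mem[0x11]=0xf6, mem[0x06]=0xc7, mem[0x09]=0xdf, mem[0x16]=0xc4, mem[0x01]=0x4a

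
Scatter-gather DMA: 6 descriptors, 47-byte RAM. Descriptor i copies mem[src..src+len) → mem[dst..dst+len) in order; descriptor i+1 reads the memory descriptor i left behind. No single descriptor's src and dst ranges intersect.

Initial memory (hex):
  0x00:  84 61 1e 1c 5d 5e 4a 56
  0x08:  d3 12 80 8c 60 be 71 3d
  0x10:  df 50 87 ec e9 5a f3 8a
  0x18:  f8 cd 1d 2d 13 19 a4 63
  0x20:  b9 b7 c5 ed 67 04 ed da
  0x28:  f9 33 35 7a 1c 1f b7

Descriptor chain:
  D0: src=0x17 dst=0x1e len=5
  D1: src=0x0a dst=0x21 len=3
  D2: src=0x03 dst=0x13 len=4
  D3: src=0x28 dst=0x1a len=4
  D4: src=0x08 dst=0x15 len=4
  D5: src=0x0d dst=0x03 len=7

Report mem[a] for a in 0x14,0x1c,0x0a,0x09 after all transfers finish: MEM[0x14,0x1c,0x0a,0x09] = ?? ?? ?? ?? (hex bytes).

D0: mem[0x1e..0x22] <- [8a f8 cd 1d 2d]
D1: mem[0x21..0x23] <- [80 8c 60]
D2: mem[0x13..0x16] <- [1c 5d 5e 4a]
D3: mem[0x1a..0x1d] <- [f9 33 35 7a]
D4: mem[0x15..0x18] <- [d3 12 80 8c]
D5: mem[0x03..0x09] <- [be 71 3d df 50 87 1c]
query mem[0x14]=0x5d, mem[0x1c]=0x35, mem[0x0a]=0x80, mem[0x09]=0x1c

MEM[0x14,0x1c,0x0a,0x09] = 5d 35 80 1c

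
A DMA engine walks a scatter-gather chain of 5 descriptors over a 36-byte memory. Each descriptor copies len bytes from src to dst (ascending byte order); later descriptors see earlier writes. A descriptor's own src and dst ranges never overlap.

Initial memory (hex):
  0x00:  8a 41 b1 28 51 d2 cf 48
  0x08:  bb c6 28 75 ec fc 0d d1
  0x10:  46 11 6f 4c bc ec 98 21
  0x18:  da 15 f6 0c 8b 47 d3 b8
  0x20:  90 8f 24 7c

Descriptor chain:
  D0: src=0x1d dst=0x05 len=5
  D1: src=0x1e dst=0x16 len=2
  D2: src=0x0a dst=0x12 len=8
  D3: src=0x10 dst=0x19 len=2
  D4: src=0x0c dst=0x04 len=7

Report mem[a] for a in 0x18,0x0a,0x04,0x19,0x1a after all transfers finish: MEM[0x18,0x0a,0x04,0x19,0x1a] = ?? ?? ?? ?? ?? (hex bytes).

MEM[0x18,0x0a,0x04,0x19,0x1a] = 46 28 ec 46 11

  after D0: wrote 5B at 0x05 = 47d3b8908f
  after D1: wrote 2B at 0x16 = d3b8
  after D2: wrote 8B at 0x12 = 2875ecfc0dd14611
  after D3: wrote 2B at 0x19 = 4611
  after D4: wrote 7B at 0x04 = ecfc0dd1461128
query mem[0x18]=0x46, mem[0x0a]=0x28, mem[0x04]=0xec, mem[0x19]=0x46, mem[0x1a]=0x11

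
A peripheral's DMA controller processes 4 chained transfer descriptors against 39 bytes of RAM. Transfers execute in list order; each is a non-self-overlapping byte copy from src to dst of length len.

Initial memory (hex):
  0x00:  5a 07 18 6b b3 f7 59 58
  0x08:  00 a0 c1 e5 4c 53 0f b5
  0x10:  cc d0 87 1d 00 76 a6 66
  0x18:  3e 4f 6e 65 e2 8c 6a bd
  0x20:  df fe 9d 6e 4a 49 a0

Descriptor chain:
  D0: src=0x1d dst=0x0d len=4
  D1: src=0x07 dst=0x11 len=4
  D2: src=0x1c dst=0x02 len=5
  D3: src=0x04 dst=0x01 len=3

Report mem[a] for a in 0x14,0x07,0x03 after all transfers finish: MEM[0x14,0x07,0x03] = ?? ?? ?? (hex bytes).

D0: mem[0x0d..0x10] <- [8c 6a bd df]
D1: mem[0x11..0x14] <- [58 00 a0 c1]
D2: mem[0x02..0x06] <- [e2 8c 6a bd df]
D3: mem[0x01..0x03] <- [6a bd df]
query mem[0x14]=0xc1, mem[0x07]=0x58, mem[0x03]=0xdf

MEM[0x14,0x07,0x03] = c1 58 df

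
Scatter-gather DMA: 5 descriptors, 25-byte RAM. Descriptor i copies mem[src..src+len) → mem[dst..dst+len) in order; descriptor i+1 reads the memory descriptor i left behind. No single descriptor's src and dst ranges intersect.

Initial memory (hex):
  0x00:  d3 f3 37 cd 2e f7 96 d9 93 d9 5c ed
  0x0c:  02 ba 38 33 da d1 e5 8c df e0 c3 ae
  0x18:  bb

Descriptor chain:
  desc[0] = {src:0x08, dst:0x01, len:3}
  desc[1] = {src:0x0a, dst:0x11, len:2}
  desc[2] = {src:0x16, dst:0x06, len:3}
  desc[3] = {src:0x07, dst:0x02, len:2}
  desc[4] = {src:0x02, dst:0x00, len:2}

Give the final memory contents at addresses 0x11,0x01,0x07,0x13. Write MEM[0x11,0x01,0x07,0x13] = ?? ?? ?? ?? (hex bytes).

MEM[0x11,0x01,0x07,0x13] = 5c bb ae 8c

[0] 0x08->0x01 len=3 : 93 d9 5c
[1] 0x0a->0x11 len=2 : 5c ed
[2] 0x16->0x06 len=3 : c3 ae bb
[3] 0x07->0x02 len=2 : ae bb
[4] 0x02->0x00 len=2 : ae bb
query mem[0x11]=0x5c, mem[0x01]=0xbb, mem[0x07]=0xae, mem[0x13]=0x8c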